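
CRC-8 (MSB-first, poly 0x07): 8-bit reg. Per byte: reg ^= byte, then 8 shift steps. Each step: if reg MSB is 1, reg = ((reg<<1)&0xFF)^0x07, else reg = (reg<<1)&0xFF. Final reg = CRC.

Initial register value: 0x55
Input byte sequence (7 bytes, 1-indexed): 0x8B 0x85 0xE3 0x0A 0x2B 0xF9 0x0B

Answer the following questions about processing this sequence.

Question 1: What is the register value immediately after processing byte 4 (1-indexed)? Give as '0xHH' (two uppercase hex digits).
Answer: 0x88

Derivation:
After byte 1 (0x8B): reg=0x14
After byte 2 (0x85): reg=0xFE
After byte 3 (0xE3): reg=0x53
After byte 4 (0x0A): reg=0x88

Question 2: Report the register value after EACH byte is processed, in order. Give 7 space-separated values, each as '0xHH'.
0x14 0xFE 0x53 0x88 0x60 0xC6 0x6D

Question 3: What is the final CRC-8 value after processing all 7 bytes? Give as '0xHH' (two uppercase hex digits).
After byte 1 (0x8B): reg=0x14
After byte 2 (0x85): reg=0xFE
After byte 3 (0xE3): reg=0x53
After byte 4 (0x0A): reg=0x88
After byte 5 (0x2B): reg=0x60
After byte 6 (0xF9): reg=0xC6
After byte 7 (0x0B): reg=0x6D

Answer: 0x6D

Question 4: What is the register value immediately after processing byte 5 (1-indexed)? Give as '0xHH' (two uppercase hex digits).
After byte 1 (0x8B): reg=0x14
After byte 2 (0x85): reg=0xFE
After byte 3 (0xE3): reg=0x53
After byte 4 (0x0A): reg=0x88
After byte 5 (0x2B): reg=0x60

Answer: 0x60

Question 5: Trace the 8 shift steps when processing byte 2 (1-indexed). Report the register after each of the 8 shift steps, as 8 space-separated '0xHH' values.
Answer: 0x25 0x4A 0x94 0x2F 0x5E 0xBC 0x7F 0xFE

Derivation:
After byte 1 (0x8B): reg=0x14
Register before byte 2: 0x14
After XOR with byte 0x85: 0x91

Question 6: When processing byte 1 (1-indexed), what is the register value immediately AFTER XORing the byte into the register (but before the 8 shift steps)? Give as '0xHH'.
Register before byte 1: 0x55
Byte 1: 0x8B
0x55 XOR 0x8B = 0xDE

Answer: 0xDE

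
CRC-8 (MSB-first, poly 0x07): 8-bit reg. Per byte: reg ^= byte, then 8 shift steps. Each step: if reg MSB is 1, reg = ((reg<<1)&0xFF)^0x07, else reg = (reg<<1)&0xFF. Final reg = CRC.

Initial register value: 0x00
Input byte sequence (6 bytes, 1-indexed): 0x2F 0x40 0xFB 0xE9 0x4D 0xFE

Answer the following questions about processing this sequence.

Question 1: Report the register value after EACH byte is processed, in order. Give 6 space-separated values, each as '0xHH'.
0xCD 0xAA 0xB0 0x88 0x55 0x58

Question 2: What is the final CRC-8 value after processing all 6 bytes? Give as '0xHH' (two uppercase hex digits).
Answer: 0x58

Derivation:
After byte 1 (0x2F): reg=0xCD
After byte 2 (0x40): reg=0xAA
After byte 3 (0xFB): reg=0xB0
After byte 4 (0xE9): reg=0x88
After byte 5 (0x4D): reg=0x55
After byte 6 (0xFE): reg=0x58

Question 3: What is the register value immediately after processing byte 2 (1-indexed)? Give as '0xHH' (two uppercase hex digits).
After byte 1 (0x2F): reg=0xCD
After byte 2 (0x40): reg=0xAA

Answer: 0xAA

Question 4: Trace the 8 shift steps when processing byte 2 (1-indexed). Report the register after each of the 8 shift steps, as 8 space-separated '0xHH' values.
After byte 1 (0x2F): reg=0xCD
Register before byte 2: 0xCD
After XOR with byte 0x40: 0x8D

Answer: 0x1D 0x3A 0x74 0xE8 0xD7 0xA9 0x55 0xAA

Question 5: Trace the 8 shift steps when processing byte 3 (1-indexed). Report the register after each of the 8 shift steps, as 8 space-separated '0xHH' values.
After byte 1 (0x2F): reg=0xCD
After byte 2 (0x40): reg=0xAA
Register before byte 3: 0xAA
After XOR with byte 0xFB: 0x51

Answer: 0xA2 0x43 0x86 0x0B 0x16 0x2C 0x58 0xB0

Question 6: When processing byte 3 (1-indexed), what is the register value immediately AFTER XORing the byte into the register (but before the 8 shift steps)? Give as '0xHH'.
Register before byte 3: 0xAA
Byte 3: 0xFB
0xAA XOR 0xFB = 0x51

Answer: 0x51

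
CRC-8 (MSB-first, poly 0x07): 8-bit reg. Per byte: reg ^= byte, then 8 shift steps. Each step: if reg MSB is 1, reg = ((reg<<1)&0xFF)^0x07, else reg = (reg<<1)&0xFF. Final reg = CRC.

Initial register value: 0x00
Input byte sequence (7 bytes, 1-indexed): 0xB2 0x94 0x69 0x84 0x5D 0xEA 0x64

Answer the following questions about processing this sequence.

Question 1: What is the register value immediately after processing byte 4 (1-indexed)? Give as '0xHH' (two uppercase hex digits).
After byte 1 (0xB2): reg=0x17
After byte 2 (0x94): reg=0x80
After byte 3 (0x69): reg=0x91
After byte 4 (0x84): reg=0x6B

Answer: 0x6B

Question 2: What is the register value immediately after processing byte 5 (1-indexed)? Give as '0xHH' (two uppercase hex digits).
Answer: 0x82

Derivation:
After byte 1 (0xB2): reg=0x17
After byte 2 (0x94): reg=0x80
After byte 3 (0x69): reg=0x91
After byte 4 (0x84): reg=0x6B
After byte 5 (0x5D): reg=0x82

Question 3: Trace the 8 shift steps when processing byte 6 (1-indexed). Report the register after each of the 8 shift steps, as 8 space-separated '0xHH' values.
Answer: 0xD0 0xA7 0x49 0x92 0x23 0x46 0x8C 0x1F

Derivation:
After byte 1 (0xB2): reg=0x17
After byte 2 (0x94): reg=0x80
After byte 3 (0x69): reg=0x91
After byte 4 (0x84): reg=0x6B
After byte 5 (0x5D): reg=0x82
Register before byte 6: 0x82
After XOR with byte 0xEA: 0x68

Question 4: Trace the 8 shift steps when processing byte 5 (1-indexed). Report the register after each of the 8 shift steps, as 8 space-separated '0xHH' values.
After byte 1 (0xB2): reg=0x17
After byte 2 (0x94): reg=0x80
After byte 3 (0x69): reg=0x91
After byte 4 (0x84): reg=0x6B
Register before byte 5: 0x6B
After XOR with byte 0x5D: 0x36

Answer: 0x6C 0xD8 0xB7 0x69 0xD2 0xA3 0x41 0x82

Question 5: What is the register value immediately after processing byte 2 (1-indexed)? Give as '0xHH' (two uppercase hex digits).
Answer: 0x80

Derivation:
After byte 1 (0xB2): reg=0x17
After byte 2 (0x94): reg=0x80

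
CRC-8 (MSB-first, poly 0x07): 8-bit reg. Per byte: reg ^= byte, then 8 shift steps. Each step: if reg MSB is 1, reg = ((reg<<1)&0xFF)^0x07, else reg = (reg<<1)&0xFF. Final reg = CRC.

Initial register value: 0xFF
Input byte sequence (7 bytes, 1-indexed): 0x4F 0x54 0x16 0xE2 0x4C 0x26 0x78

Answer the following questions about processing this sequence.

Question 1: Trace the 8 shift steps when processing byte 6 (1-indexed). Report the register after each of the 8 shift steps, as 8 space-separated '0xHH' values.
After byte 1 (0x4F): reg=0x19
After byte 2 (0x54): reg=0xE4
After byte 3 (0x16): reg=0xD0
After byte 4 (0xE2): reg=0x9E
After byte 5 (0x4C): reg=0x30
Register before byte 6: 0x30
After XOR with byte 0x26: 0x16

Answer: 0x2C 0x58 0xB0 0x67 0xCE 0x9B 0x31 0x62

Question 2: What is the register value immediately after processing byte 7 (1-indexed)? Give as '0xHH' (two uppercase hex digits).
Answer: 0x46

Derivation:
After byte 1 (0x4F): reg=0x19
After byte 2 (0x54): reg=0xE4
After byte 3 (0x16): reg=0xD0
After byte 4 (0xE2): reg=0x9E
After byte 5 (0x4C): reg=0x30
After byte 6 (0x26): reg=0x62
After byte 7 (0x78): reg=0x46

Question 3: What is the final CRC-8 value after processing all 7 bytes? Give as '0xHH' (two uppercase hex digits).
Answer: 0x46

Derivation:
After byte 1 (0x4F): reg=0x19
After byte 2 (0x54): reg=0xE4
After byte 3 (0x16): reg=0xD0
After byte 4 (0xE2): reg=0x9E
After byte 5 (0x4C): reg=0x30
After byte 6 (0x26): reg=0x62
After byte 7 (0x78): reg=0x46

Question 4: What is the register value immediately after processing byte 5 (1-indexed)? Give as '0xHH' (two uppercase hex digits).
Answer: 0x30

Derivation:
After byte 1 (0x4F): reg=0x19
After byte 2 (0x54): reg=0xE4
After byte 3 (0x16): reg=0xD0
After byte 4 (0xE2): reg=0x9E
After byte 5 (0x4C): reg=0x30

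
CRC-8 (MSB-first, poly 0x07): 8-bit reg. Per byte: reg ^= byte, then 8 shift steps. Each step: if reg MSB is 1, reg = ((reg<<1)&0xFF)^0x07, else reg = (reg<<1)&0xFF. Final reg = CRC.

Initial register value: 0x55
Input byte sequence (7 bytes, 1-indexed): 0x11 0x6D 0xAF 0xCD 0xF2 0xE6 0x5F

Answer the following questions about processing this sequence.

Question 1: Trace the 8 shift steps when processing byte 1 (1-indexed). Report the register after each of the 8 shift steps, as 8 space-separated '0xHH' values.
Register before byte 1: 0x55
After XOR with byte 0x11: 0x44

Answer: 0x88 0x17 0x2E 0x5C 0xB8 0x77 0xEE 0xDB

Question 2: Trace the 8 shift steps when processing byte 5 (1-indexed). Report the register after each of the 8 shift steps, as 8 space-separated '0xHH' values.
After byte 1 (0x11): reg=0xDB
After byte 2 (0x6D): reg=0x0B
After byte 3 (0xAF): reg=0x75
After byte 4 (0xCD): reg=0x21
Register before byte 5: 0x21
After XOR with byte 0xF2: 0xD3

Answer: 0xA1 0x45 0x8A 0x13 0x26 0x4C 0x98 0x37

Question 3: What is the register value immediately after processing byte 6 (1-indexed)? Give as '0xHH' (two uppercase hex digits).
Answer: 0x39

Derivation:
After byte 1 (0x11): reg=0xDB
After byte 2 (0x6D): reg=0x0B
After byte 3 (0xAF): reg=0x75
After byte 4 (0xCD): reg=0x21
After byte 5 (0xF2): reg=0x37
After byte 6 (0xE6): reg=0x39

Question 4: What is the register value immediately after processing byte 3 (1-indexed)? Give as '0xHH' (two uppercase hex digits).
After byte 1 (0x11): reg=0xDB
After byte 2 (0x6D): reg=0x0B
After byte 3 (0xAF): reg=0x75

Answer: 0x75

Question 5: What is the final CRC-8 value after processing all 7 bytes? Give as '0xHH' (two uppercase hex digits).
After byte 1 (0x11): reg=0xDB
After byte 2 (0x6D): reg=0x0B
After byte 3 (0xAF): reg=0x75
After byte 4 (0xCD): reg=0x21
After byte 5 (0xF2): reg=0x37
After byte 6 (0xE6): reg=0x39
After byte 7 (0x5F): reg=0x35

Answer: 0x35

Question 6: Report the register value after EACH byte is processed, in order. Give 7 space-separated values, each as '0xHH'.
0xDB 0x0B 0x75 0x21 0x37 0x39 0x35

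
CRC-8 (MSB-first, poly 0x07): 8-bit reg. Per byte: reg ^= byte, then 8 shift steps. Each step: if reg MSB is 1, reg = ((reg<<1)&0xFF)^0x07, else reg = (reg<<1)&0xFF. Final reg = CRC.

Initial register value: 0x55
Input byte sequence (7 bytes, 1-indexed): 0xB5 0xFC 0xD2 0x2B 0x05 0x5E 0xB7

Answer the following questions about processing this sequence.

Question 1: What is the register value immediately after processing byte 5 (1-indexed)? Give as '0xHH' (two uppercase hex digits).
Answer: 0x0B

Derivation:
After byte 1 (0xB5): reg=0xAE
After byte 2 (0xFC): reg=0xB9
After byte 3 (0xD2): reg=0x16
After byte 4 (0x2B): reg=0xB3
After byte 5 (0x05): reg=0x0B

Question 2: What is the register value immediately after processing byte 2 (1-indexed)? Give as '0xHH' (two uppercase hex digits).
After byte 1 (0xB5): reg=0xAE
After byte 2 (0xFC): reg=0xB9

Answer: 0xB9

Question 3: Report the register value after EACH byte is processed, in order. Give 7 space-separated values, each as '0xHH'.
0xAE 0xB9 0x16 0xB3 0x0B 0xAC 0x41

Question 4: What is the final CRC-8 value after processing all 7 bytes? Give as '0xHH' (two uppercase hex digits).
Answer: 0x41

Derivation:
After byte 1 (0xB5): reg=0xAE
After byte 2 (0xFC): reg=0xB9
After byte 3 (0xD2): reg=0x16
After byte 4 (0x2B): reg=0xB3
After byte 5 (0x05): reg=0x0B
After byte 6 (0x5E): reg=0xAC
After byte 7 (0xB7): reg=0x41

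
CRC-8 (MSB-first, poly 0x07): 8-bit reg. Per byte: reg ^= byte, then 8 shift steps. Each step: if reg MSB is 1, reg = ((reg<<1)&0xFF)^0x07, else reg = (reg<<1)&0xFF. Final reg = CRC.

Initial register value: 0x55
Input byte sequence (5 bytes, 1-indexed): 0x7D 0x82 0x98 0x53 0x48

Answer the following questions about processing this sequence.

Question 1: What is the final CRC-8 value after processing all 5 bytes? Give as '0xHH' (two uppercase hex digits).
Answer: 0x54

Derivation:
After byte 1 (0x7D): reg=0xD8
After byte 2 (0x82): reg=0x81
After byte 3 (0x98): reg=0x4F
After byte 4 (0x53): reg=0x54
After byte 5 (0x48): reg=0x54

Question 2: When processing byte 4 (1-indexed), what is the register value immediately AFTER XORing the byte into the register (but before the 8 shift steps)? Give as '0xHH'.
Register before byte 4: 0x4F
Byte 4: 0x53
0x4F XOR 0x53 = 0x1C

Answer: 0x1C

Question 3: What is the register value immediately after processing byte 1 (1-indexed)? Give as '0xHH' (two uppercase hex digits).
After byte 1 (0x7D): reg=0xD8

Answer: 0xD8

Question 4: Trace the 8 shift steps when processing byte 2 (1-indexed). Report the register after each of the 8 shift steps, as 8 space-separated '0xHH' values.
Answer: 0xB4 0x6F 0xDE 0xBB 0x71 0xE2 0xC3 0x81

Derivation:
After byte 1 (0x7D): reg=0xD8
Register before byte 2: 0xD8
After XOR with byte 0x82: 0x5A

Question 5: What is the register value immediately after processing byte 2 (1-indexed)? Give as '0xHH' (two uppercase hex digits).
Answer: 0x81

Derivation:
After byte 1 (0x7D): reg=0xD8
After byte 2 (0x82): reg=0x81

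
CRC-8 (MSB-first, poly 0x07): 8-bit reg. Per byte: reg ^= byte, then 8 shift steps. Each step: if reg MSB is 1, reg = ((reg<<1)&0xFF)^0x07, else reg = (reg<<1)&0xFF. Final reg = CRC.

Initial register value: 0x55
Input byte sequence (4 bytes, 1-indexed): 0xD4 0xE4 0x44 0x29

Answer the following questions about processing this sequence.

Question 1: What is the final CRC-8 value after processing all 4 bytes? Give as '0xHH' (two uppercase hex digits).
Answer: 0x92

Derivation:
After byte 1 (0xD4): reg=0x8E
After byte 2 (0xE4): reg=0x11
After byte 3 (0x44): reg=0xAC
After byte 4 (0x29): reg=0x92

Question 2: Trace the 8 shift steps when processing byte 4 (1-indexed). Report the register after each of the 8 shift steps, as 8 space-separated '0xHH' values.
Answer: 0x0D 0x1A 0x34 0x68 0xD0 0xA7 0x49 0x92

Derivation:
After byte 1 (0xD4): reg=0x8E
After byte 2 (0xE4): reg=0x11
After byte 3 (0x44): reg=0xAC
Register before byte 4: 0xAC
After XOR with byte 0x29: 0x85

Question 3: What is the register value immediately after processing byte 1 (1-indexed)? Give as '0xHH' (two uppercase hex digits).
After byte 1 (0xD4): reg=0x8E

Answer: 0x8E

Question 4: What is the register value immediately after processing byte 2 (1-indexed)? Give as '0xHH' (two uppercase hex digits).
After byte 1 (0xD4): reg=0x8E
After byte 2 (0xE4): reg=0x11

Answer: 0x11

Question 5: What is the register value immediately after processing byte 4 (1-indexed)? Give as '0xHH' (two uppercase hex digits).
Answer: 0x92

Derivation:
After byte 1 (0xD4): reg=0x8E
After byte 2 (0xE4): reg=0x11
After byte 3 (0x44): reg=0xAC
After byte 4 (0x29): reg=0x92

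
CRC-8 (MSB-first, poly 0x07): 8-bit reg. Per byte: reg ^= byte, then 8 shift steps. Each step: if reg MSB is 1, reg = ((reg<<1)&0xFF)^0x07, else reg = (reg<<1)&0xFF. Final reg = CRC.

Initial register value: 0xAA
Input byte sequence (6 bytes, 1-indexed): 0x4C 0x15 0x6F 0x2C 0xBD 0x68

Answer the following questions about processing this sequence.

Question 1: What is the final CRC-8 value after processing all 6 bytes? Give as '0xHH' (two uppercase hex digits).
Answer: 0x0F

Derivation:
After byte 1 (0x4C): reg=0xBC
After byte 2 (0x15): reg=0x56
After byte 3 (0x6F): reg=0xAF
After byte 4 (0x2C): reg=0x80
After byte 5 (0xBD): reg=0xB3
After byte 6 (0x68): reg=0x0F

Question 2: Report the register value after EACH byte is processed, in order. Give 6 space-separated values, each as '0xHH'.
0xBC 0x56 0xAF 0x80 0xB3 0x0F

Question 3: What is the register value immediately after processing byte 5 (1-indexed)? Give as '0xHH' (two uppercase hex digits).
After byte 1 (0x4C): reg=0xBC
After byte 2 (0x15): reg=0x56
After byte 3 (0x6F): reg=0xAF
After byte 4 (0x2C): reg=0x80
After byte 5 (0xBD): reg=0xB3

Answer: 0xB3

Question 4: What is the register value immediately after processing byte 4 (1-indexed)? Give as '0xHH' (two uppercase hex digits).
Answer: 0x80

Derivation:
After byte 1 (0x4C): reg=0xBC
After byte 2 (0x15): reg=0x56
After byte 3 (0x6F): reg=0xAF
After byte 4 (0x2C): reg=0x80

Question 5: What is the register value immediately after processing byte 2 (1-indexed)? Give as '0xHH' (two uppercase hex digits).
Answer: 0x56

Derivation:
After byte 1 (0x4C): reg=0xBC
After byte 2 (0x15): reg=0x56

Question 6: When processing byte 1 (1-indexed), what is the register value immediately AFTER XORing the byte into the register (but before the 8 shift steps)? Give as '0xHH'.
Answer: 0xE6

Derivation:
Register before byte 1: 0xAA
Byte 1: 0x4C
0xAA XOR 0x4C = 0xE6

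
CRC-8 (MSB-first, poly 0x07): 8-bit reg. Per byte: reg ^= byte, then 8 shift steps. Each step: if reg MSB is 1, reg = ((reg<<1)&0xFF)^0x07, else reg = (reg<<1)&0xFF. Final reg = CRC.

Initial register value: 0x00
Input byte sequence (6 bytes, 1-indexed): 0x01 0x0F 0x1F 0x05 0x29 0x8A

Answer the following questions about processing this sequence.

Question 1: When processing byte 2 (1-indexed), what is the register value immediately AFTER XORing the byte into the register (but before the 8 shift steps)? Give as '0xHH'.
Register before byte 2: 0x07
Byte 2: 0x0F
0x07 XOR 0x0F = 0x08

Answer: 0x08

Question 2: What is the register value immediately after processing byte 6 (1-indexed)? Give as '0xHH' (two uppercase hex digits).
Answer: 0xC0

Derivation:
After byte 1 (0x01): reg=0x07
After byte 2 (0x0F): reg=0x38
After byte 3 (0x1F): reg=0xF5
After byte 4 (0x05): reg=0xDE
After byte 5 (0x29): reg=0xCB
After byte 6 (0x8A): reg=0xC0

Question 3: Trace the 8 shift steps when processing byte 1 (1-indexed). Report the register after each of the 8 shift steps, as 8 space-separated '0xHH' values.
Answer: 0x02 0x04 0x08 0x10 0x20 0x40 0x80 0x07

Derivation:
Register before byte 1: 0x00
After XOR with byte 0x01: 0x01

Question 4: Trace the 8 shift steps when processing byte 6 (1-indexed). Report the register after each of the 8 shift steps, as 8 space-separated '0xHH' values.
After byte 1 (0x01): reg=0x07
After byte 2 (0x0F): reg=0x38
After byte 3 (0x1F): reg=0xF5
After byte 4 (0x05): reg=0xDE
After byte 5 (0x29): reg=0xCB
Register before byte 6: 0xCB
After XOR with byte 0x8A: 0x41

Answer: 0x82 0x03 0x06 0x0C 0x18 0x30 0x60 0xC0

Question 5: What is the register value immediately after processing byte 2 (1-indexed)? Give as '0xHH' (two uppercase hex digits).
Answer: 0x38

Derivation:
After byte 1 (0x01): reg=0x07
After byte 2 (0x0F): reg=0x38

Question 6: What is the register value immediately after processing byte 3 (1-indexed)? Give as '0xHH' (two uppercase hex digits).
Answer: 0xF5

Derivation:
After byte 1 (0x01): reg=0x07
After byte 2 (0x0F): reg=0x38
After byte 3 (0x1F): reg=0xF5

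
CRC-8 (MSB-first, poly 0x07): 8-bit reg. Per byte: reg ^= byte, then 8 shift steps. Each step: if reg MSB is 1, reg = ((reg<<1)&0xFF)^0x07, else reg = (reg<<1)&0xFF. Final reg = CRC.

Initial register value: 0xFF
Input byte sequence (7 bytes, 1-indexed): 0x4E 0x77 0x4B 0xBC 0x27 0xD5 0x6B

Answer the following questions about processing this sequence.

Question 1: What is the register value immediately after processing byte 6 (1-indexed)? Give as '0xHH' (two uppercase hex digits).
After byte 1 (0x4E): reg=0x1E
After byte 2 (0x77): reg=0x18
After byte 3 (0x4B): reg=0xBE
After byte 4 (0xBC): reg=0x0E
After byte 5 (0x27): reg=0xDF
After byte 6 (0xD5): reg=0x36

Answer: 0x36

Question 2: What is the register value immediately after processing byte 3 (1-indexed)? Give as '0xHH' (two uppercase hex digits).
After byte 1 (0x4E): reg=0x1E
After byte 2 (0x77): reg=0x18
After byte 3 (0x4B): reg=0xBE

Answer: 0xBE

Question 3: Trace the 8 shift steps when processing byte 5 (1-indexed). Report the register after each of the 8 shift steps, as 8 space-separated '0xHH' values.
After byte 1 (0x4E): reg=0x1E
After byte 2 (0x77): reg=0x18
After byte 3 (0x4B): reg=0xBE
After byte 4 (0xBC): reg=0x0E
Register before byte 5: 0x0E
After XOR with byte 0x27: 0x29

Answer: 0x52 0xA4 0x4F 0x9E 0x3B 0x76 0xEC 0xDF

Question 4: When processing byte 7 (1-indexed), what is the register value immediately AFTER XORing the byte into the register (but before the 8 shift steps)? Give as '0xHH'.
Answer: 0x5D

Derivation:
Register before byte 7: 0x36
Byte 7: 0x6B
0x36 XOR 0x6B = 0x5D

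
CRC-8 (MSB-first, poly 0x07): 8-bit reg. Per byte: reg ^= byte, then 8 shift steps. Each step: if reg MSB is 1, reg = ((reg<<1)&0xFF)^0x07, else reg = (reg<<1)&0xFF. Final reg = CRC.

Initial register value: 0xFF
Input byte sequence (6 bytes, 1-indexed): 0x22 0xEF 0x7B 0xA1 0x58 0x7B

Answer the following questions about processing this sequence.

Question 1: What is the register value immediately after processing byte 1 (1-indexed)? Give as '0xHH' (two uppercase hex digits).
After byte 1 (0x22): reg=0x1D

Answer: 0x1D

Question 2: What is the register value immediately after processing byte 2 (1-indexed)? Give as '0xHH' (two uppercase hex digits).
Answer: 0xD0

Derivation:
After byte 1 (0x22): reg=0x1D
After byte 2 (0xEF): reg=0xD0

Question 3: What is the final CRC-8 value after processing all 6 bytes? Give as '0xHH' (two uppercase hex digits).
After byte 1 (0x22): reg=0x1D
After byte 2 (0xEF): reg=0xD0
After byte 3 (0x7B): reg=0x58
After byte 4 (0xA1): reg=0xE1
After byte 5 (0x58): reg=0x26
After byte 6 (0x7B): reg=0x94

Answer: 0x94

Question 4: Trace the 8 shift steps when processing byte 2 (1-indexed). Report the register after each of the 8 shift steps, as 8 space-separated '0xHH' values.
After byte 1 (0x22): reg=0x1D
Register before byte 2: 0x1D
After XOR with byte 0xEF: 0xF2

Answer: 0xE3 0xC1 0x85 0x0D 0x1A 0x34 0x68 0xD0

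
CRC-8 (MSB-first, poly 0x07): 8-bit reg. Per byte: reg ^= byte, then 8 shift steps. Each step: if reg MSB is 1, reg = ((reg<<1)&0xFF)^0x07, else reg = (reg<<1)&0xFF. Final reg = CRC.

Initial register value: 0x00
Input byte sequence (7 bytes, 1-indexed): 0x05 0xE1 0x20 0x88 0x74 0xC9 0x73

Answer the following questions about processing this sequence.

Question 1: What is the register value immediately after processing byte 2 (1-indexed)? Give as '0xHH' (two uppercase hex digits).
After byte 1 (0x05): reg=0x1B
After byte 2 (0xE1): reg=0xE8

Answer: 0xE8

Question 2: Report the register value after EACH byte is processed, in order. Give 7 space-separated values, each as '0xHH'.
0x1B 0xE8 0x76 0xF4 0x89 0xC7 0x05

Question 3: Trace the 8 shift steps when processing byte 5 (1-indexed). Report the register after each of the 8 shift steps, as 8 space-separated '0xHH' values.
After byte 1 (0x05): reg=0x1B
After byte 2 (0xE1): reg=0xE8
After byte 3 (0x20): reg=0x76
After byte 4 (0x88): reg=0xF4
Register before byte 5: 0xF4
After XOR with byte 0x74: 0x80

Answer: 0x07 0x0E 0x1C 0x38 0x70 0xE0 0xC7 0x89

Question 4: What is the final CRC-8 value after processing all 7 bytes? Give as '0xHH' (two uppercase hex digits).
After byte 1 (0x05): reg=0x1B
After byte 2 (0xE1): reg=0xE8
After byte 3 (0x20): reg=0x76
After byte 4 (0x88): reg=0xF4
After byte 5 (0x74): reg=0x89
After byte 6 (0xC9): reg=0xC7
After byte 7 (0x73): reg=0x05

Answer: 0x05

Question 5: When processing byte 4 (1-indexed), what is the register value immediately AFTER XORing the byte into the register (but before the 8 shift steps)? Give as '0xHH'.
Answer: 0xFE

Derivation:
Register before byte 4: 0x76
Byte 4: 0x88
0x76 XOR 0x88 = 0xFE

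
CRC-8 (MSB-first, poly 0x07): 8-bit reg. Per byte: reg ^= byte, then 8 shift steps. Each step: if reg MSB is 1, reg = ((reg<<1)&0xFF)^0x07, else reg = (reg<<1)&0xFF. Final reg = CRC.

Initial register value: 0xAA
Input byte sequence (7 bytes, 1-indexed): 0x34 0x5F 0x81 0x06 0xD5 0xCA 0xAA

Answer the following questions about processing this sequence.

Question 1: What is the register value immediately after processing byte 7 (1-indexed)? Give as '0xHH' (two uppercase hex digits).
After byte 1 (0x34): reg=0xD3
After byte 2 (0x5F): reg=0xAD
After byte 3 (0x81): reg=0xC4
After byte 4 (0x06): reg=0x40
After byte 5 (0xD5): reg=0xE2
After byte 6 (0xCA): reg=0xD8
After byte 7 (0xAA): reg=0x59

Answer: 0x59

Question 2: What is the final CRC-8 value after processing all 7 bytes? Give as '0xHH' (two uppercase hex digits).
Answer: 0x59

Derivation:
After byte 1 (0x34): reg=0xD3
After byte 2 (0x5F): reg=0xAD
After byte 3 (0x81): reg=0xC4
After byte 4 (0x06): reg=0x40
After byte 5 (0xD5): reg=0xE2
After byte 6 (0xCA): reg=0xD8
After byte 7 (0xAA): reg=0x59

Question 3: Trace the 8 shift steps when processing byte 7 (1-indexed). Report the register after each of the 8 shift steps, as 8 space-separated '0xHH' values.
Answer: 0xE4 0xCF 0x99 0x35 0x6A 0xD4 0xAF 0x59

Derivation:
After byte 1 (0x34): reg=0xD3
After byte 2 (0x5F): reg=0xAD
After byte 3 (0x81): reg=0xC4
After byte 4 (0x06): reg=0x40
After byte 5 (0xD5): reg=0xE2
After byte 6 (0xCA): reg=0xD8
Register before byte 7: 0xD8
After XOR with byte 0xAA: 0x72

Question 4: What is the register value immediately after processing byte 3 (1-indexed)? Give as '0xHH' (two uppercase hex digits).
Answer: 0xC4

Derivation:
After byte 1 (0x34): reg=0xD3
After byte 2 (0x5F): reg=0xAD
After byte 3 (0x81): reg=0xC4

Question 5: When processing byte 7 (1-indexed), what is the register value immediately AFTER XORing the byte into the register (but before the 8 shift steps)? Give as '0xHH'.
Answer: 0x72

Derivation:
Register before byte 7: 0xD8
Byte 7: 0xAA
0xD8 XOR 0xAA = 0x72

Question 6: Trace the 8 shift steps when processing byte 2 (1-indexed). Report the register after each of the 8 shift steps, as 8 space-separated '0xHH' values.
Answer: 0x1F 0x3E 0x7C 0xF8 0xF7 0xE9 0xD5 0xAD

Derivation:
After byte 1 (0x34): reg=0xD3
Register before byte 2: 0xD3
After XOR with byte 0x5F: 0x8C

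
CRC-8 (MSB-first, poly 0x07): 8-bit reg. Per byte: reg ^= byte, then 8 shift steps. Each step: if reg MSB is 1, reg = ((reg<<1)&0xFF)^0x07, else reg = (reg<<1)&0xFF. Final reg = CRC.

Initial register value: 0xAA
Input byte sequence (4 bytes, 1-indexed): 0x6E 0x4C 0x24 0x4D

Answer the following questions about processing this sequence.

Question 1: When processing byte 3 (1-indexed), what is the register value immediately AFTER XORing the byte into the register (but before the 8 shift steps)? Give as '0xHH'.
Register before byte 3: 0x5A
Byte 3: 0x24
0x5A XOR 0x24 = 0x7E

Answer: 0x7E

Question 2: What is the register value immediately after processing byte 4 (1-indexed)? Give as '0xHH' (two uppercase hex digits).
After byte 1 (0x6E): reg=0x52
After byte 2 (0x4C): reg=0x5A
After byte 3 (0x24): reg=0x7D
After byte 4 (0x4D): reg=0x90

Answer: 0x90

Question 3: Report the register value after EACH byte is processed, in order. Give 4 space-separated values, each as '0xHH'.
0x52 0x5A 0x7D 0x90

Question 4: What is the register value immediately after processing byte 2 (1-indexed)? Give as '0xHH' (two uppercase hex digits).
Answer: 0x5A

Derivation:
After byte 1 (0x6E): reg=0x52
After byte 2 (0x4C): reg=0x5A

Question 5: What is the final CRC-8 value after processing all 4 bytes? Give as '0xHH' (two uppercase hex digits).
Answer: 0x90

Derivation:
After byte 1 (0x6E): reg=0x52
After byte 2 (0x4C): reg=0x5A
After byte 3 (0x24): reg=0x7D
After byte 4 (0x4D): reg=0x90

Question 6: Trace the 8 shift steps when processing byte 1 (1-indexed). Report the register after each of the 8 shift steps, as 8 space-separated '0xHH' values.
Register before byte 1: 0xAA
After XOR with byte 0x6E: 0xC4

Answer: 0x8F 0x19 0x32 0x64 0xC8 0x97 0x29 0x52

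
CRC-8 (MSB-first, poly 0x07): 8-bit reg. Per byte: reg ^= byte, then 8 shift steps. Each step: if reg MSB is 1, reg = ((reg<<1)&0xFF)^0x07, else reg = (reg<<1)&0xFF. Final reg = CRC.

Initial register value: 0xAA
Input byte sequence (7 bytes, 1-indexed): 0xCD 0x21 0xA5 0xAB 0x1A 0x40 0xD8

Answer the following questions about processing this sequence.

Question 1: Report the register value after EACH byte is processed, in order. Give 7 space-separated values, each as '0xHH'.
0x32 0x79 0x1A 0x1E 0x1C 0x93 0xF6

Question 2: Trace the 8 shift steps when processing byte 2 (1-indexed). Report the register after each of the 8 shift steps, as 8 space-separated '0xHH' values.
After byte 1 (0xCD): reg=0x32
Register before byte 2: 0x32
After XOR with byte 0x21: 0x13

Answer: 0x26 0x4C 0x98 0x37 0x6E 0xDC 0xBF 0x79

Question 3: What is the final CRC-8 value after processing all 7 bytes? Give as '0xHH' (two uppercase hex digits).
After byte 1 (0xCD): reg=0x32
After byte 2 (0x21): reg=0x79
After byte 3 (0xA5): reg=0x1A
After byte 4 (0xAB): reg=0x1E
After byte 5 (0x1A): reg=0x1C
After byte 6 (0x40): reg=0x93
After byte 7 (0xD8): reg=0xF6

Answer: 0xF6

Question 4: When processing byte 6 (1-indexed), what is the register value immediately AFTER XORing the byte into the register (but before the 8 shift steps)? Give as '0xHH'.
Answer: 0x5C

Derivation:
Register before byte 6: 0x1C
Byte 6: 0x40
0x1C XOR 0x40 = 0x5C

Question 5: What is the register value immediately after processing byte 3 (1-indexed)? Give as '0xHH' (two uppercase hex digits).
Answer: 0x1A

Derivation:
After byte 1 (0xCD): reg=0x32
After byte 2 (0x21): reg=0x79
After byte 3 (0xA5): reg=0x1A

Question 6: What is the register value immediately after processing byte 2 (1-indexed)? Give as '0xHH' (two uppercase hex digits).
After byte 1 (0xCD): reg=0x32
After byte 2 (0x21): reg=0x79

Answer: 0x79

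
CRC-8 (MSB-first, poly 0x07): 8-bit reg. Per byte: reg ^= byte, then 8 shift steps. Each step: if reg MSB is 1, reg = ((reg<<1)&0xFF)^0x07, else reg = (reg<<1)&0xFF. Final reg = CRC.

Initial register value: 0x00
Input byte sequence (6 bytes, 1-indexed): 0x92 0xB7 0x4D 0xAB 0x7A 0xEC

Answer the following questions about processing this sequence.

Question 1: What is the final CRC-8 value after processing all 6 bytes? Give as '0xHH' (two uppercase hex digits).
After byte 1 (0x92): reg=0xF7
After byte 2 (0xB7): reg=0xC7
After byte 3 (0x4D): reg=0xBF
After byte 4 (0xAB): reg=0x6C
After byte 5 (0x7A): reg=0x62
After byte 6 (0xEC): reg=0xA3

Answer: 0xA3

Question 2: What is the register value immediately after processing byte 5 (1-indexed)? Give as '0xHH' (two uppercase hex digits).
After byte 1 (0x92): reg=0xF7
After byte 2 (0xB7): reg=0xC7
After byte 3 (0x4D): reg=0xBF
After byte 4 (0xAB): reg=0x6C
After byte 5 (0x7A): reg=0x62

Answer: 0x62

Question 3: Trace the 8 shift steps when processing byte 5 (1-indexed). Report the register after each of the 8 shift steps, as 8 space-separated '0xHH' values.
After byte 1 (0x92): reg=0xF7
After byte 2 (0xB7): reg=0xC7
After byte 3 (0x4D): reg=0xBF
After byte 4 (0xAB): reg=0x6C
Register before byte 5: 0x6C
After XOR with byte 0x7A: 0x16

Answer: 0x2C 0x58 0xB0 0x67 0xCE 0x9B 0x31 0x62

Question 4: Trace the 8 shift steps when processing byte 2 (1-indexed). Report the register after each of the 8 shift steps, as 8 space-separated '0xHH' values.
Answer: 0x80 0x07 0x0E 0x1C 0x38 0x70 0xE0 0xC7

Derivation:
After byte 1 (0x92): reg=0xF7
Register before byte 2: 0xF7
After XOR with byte 0xB7: 0x40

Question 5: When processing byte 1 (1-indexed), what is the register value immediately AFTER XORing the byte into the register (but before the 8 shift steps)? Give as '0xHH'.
Answer: 0x92

Derivation:
Register before byte 1: 0x00
Byte 1: 0x92
0x00 XOR 0x92 = 0x92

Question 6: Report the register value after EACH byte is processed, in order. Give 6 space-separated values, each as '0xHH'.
0xF7 0xC7 0xBF 0x6C 0x62 0xA3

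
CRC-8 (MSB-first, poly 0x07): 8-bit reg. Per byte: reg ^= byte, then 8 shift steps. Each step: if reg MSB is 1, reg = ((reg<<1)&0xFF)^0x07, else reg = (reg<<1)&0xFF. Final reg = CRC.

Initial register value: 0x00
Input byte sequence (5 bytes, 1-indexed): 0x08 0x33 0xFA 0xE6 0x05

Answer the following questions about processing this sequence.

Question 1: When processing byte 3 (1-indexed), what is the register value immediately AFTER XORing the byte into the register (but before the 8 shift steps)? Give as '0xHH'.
Register before byte 3: 0x31
Byte 3: 0xFA
0x31 XOR 0xFA = 0xCB

Answer: 0xCB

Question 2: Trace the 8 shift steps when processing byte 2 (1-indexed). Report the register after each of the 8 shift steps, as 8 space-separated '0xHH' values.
Answer: 0x16 0x2C 0x58 0xB0 0x67 0xCE 0x9B 0x31

Derivation:
After byte 1 (0x08): reg=0x38
Register before byte 2: 0x38
After XOR with byte 0x33: 0x0B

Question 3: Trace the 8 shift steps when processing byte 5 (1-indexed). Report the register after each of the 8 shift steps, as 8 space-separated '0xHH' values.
Answer: 0x81 0x05 0x0A 0x14 0x28 0x50 0xA0 0x47

Derivation:
After byte 1 (0x08): reg=0x38
After byte 2 (0x33): reg=0x31
After byte 3 (0xFA): reg=0x7F
After byte 4 (0xE6): reg=0xC6
Register before byte 5: 0xC6
After XOR with byte 0x05: 0xC3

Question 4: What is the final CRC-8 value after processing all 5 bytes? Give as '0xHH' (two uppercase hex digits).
Answer: 0x47

Derivation:
After byte 1 (0x08): reg=0x38
After byte 2 (0x33): reg=0x31
After byte 3 (0xFA): reg=0x7F
After byte 4 (0xE6): reg=0xC6
After byte 5 (0x05): reg=0x47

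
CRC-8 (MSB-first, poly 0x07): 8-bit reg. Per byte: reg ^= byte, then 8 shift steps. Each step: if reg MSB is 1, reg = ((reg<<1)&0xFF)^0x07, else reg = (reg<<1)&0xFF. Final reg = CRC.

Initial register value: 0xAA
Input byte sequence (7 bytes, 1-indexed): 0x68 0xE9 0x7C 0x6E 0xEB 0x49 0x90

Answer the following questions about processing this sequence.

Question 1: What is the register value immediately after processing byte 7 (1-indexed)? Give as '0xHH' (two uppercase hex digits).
Answer: 0x15

Derivation:
After byte 1 (0x68): reg=0x40
After byte 2 (0xE9): reg=0x56
After byte 3 (0x7C): reg=0xD6
After byte 4 (0x6E): reg=0x21
After byte 5 (0xEB): reg=0x78
After byte 6 (0x49): reg=0x97
After byte 7 (0x90): reg=0x15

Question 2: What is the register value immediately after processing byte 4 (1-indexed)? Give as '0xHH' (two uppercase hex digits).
After byte 1 (0x68): reg=0x40
After byte 2 (0xE9): reg=0x56
After byte 3 (0x7C): reg=0xD6
After byte 4 (0x6E): reg=0x21

Answer: 0x21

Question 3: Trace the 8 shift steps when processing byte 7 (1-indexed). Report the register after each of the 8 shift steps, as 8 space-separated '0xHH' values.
Answer: 0x0E 0x1C 0x38 0x70 0xE0 0xC7 0x89 0x15

Derivation:
After byte 1 (0x68): reg=0x40
After byte 2 (0xE9): reg=0x56
After byte 3 (0x7C): reg=0xD6
After byte 4 (0x6E): reg=0x21
After byte 5 (0xEB): reg=0x78
After byte 6 (0x49): reg=0x97
Register before byte 7: 0x97
After XOR with byte 0x90: 0x07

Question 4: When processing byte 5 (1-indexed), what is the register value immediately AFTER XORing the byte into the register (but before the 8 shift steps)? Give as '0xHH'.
Answer: 0xCA

Derivation:
Register before byte 5: 0x21
Byte 5: 0xEB
0x21 XOR 0xEB = 0xCA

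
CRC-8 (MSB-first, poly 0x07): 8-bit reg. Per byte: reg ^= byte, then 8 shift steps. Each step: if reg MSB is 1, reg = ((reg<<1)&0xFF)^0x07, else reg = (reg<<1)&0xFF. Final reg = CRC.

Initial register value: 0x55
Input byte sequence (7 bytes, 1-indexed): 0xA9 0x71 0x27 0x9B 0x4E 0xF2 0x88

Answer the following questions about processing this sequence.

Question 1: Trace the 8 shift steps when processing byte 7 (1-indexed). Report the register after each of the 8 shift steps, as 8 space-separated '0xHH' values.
After byte 1 (0xA9): reg=0xFA
After byte 2 (0x71): reg=0xB8
After byte 3 (0x27): reg=0xD4
After byte 4 (0x9B): reg=0xEA
After byte 5 (0x4E): reg=0x75
After byte 6 (0xF2): reg=0x9C
Register before byte 7: 0x9C
After XOR with byte 0x88: 0x14

Answer: 0x28 0x50 0xA0 0x47 0x8E 0x1B 0x36 0x6C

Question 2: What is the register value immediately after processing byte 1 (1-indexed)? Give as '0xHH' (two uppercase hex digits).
After byte 1 (0xA9): reg=0xFA

Answer: 0xFA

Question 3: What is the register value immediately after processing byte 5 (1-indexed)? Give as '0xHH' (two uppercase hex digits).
After byte 1 (0xA9): reg=0xFA
After byte 2 (0x71): reg=0xB8
After byte 3 (0x27): reg=0xD4
After byte 4 (0x9B): reg=0xEA
After byte 5 (0x4E): reg=0x75

Answer: 0x75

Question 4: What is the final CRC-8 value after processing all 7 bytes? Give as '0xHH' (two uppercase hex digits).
After byte 1 (0xA9): reg=0xFA
After byte 2 (0x71): reg=0xB8
After byte 3 (0x27): reg=0xD4
After byte 4 (0x9B): reg=0xEA
After byte 5 (0x4E): reg=0x75
After byte 6 (0xF2): reg=0x9C
After byte 7 (0x88): reg=0x6C

Answer: 0x6C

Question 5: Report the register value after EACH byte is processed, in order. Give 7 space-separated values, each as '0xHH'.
0xFA 0xB8 0xD4 0xEA 0x75 0x9C 0x6C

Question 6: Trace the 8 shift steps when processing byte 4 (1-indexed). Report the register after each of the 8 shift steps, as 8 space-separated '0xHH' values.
After byte 1 (0xA9): reg=0xFA
After byte 2 (0x71): reg=0xB8
After byte 3 (0x27): reg=0xD4
Register before byte 4: 0xD4
After XOR with byte 0x9B: 0x4F

Answer: 0x9E 0x3B 0x76 0xEC 0xDF 0xB9 0x75 0xEA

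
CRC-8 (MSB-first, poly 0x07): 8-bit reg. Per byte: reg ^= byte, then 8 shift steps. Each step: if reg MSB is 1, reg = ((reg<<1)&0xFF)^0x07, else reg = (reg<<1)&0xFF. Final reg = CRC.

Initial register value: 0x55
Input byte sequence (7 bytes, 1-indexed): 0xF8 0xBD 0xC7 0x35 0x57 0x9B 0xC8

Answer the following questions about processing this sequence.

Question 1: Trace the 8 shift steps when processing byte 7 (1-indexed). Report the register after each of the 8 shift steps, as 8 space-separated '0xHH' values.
After byte 1 (0xF8): reg=0x4A
After byte 2 (0xBD): reg=0xCB
After byte 3 (0xC7): reg=0x24
After byte 4 (0x35): reg=0x77
After byte 5 (0x57): reg=0xE0
After byte 6 (0x9B): reg=0x66
Register before byte 7: 0x66
After XOR with byte 0xC8: 0xAE

Answer: 0x5B 0xB6 0x6B 0xD6 0xAB 0x51 0xA2 0x43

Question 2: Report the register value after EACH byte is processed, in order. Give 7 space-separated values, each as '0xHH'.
0x4A 0xCB 0x24 0x77 0xE0 0x66 0x43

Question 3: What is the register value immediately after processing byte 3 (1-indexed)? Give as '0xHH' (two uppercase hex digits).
After byte 1 (0xF8): reg=0x4A
After byte 2 (0xBD): reg=0xCB
After byte 3 (0xC7): reg=0x24

Answer: 0x24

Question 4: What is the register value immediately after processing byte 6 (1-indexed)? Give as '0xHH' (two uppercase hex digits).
After byte 1 (0xF8): reg=0x4A
After byte 2 (0xBD): reg=0xCB
After byte 3 (0xC7): reg=0x24
After byte 4 (0x35): reg=0x77
After byte 5 (0x57): reg=0xE0
After byte 6 (0x9B): reg=0x66

Answer: 0x66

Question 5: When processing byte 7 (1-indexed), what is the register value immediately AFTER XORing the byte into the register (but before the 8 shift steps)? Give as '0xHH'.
Answer: 0xAE

Derivation:
Register before byte 7: 0x66
Byte 7: 0xC8
0x66 XOR 0xC8 = 0xAE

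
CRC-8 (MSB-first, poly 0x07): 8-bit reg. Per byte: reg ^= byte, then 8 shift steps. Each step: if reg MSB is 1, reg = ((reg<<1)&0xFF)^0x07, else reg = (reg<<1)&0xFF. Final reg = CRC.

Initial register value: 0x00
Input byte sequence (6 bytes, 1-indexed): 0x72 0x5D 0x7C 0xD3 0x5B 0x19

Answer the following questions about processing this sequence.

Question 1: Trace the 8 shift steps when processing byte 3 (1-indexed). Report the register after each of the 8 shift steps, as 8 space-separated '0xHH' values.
Answer: 0xC0 0x87 0x09 0x12 0x24 0x48 0x90 0x27

Derivation:
After byte 1 (0x72): reg=0x59
After byte 2 (0x5D): reg=0x1C
Register before byte 3: 0x1C
After XOR with byte 0x7C: 0x60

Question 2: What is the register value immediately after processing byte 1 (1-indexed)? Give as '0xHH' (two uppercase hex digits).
Answer: 0x59

Derivation:
After byte 1 (0x72): reg=0x59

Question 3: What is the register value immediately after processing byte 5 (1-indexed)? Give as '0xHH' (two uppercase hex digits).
After byte 1 (0x72): reg=0x59
After byte 2 (0x5D): reg=0x1C
After byte 3 (0x7C): reg=0x27
After byte 4 (0xD3): reg=0xC2
After byte 5 (0x5B): reg=0xC6

Answer: 0xC6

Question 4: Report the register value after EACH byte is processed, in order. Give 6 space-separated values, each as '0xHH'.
0x59 0x1C 0x27 0xC2 0xC6 0x13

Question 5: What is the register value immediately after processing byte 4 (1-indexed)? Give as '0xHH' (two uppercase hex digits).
Answer: 0xC2

Derivation:
After byte 1 (0x72): reg=0x59
After byte 2 (0x5D): reg=0x1C
After byte 3 (0x7C): reg=0x27
After byte 4 (0xD3): reg=0xC2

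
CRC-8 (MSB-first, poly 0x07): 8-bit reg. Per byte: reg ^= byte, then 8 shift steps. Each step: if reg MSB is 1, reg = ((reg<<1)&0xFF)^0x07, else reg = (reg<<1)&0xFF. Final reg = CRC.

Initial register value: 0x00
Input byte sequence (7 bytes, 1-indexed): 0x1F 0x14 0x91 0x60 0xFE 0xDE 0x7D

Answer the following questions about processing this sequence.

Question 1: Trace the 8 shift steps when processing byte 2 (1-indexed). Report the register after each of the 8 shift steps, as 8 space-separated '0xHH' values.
After byte 1 (0x1F): reg=0x5D
Register before byte 2: 0x5D
After XOR with byte 0x14: 0x49

Answer: 0x92 0x23 0x46 0x8C 0x1F 0x3E 0x7C 0xF8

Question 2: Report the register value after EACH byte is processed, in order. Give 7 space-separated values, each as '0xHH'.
0x5D 0xF8 0x18 0x6F 0xFE 0xE0 0xDA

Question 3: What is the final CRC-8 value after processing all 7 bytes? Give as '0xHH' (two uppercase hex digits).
Answer: 0xDA

Derivation:
After byte 1 (0x1F): reg=0x5D
After byte 2 (0x14): reg=0xF8
After byte 3 (0x91): reg=0x18
After byte 4 (0x60): reg=0x6F
After byte 5 (0xFE): reg=0xFE
After byte 6 (0xDE): reg=0xE0
After byte 7 (0x7D): reg=0xDA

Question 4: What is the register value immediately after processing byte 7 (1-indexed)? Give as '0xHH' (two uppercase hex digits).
Answer: 0xDA

Derivation:
After byte 1 (0x1F): reg=0x5D
After byte 2 (0x14): reg=0xF8
After byte 3 (0x91): reg=0x18
After byte 4 (0x60): reg=0x6F
After byte 5 (0xFE): reg=0xFE
After byte 6 (0xDE): reg=0xE0
After byte 7 (0x7D): reg=0xDA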